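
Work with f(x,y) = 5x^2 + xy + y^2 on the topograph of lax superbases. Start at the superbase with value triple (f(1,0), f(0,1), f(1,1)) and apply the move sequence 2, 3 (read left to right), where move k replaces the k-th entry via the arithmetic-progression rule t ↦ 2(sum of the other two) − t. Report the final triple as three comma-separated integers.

start (5,1,7) = (f(1,0),f(0,1),f(1,1))
replace slot 2: 2·(5+7) − 1 = 23 → (5,23,7)
replace slot 3: 2·(5+23) − 7 = 49 → (5,23,49)

5,23,49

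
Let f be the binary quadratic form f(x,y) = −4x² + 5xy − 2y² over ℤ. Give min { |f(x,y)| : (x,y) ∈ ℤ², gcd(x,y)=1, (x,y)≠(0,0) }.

translate: b→3 (≡-5 mod 8), so (4,-5,2)→(4,3,1)
flip: (4,3,1)→(1,-3,4)
translate: b→1 (≡-3 mod 2), so (1,-3,4)→(1,1,2)
reduced (well bottom): (1,1,2) with a≤c, −a<b≤a
well minimum |f| = |-1| = 1 (negative-definite)

1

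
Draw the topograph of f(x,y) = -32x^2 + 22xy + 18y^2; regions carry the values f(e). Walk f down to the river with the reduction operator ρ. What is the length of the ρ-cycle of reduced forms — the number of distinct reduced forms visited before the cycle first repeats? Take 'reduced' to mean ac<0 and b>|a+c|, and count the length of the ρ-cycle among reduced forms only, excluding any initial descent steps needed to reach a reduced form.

D = 2788, ⌊√D⌋ = 52
river: ρ → (18,50,-4)
river: ρ → (-4,46,42)
river: ρ → (42,38,-8)
river: ρ → (-8,42,32)
river: ρ → (32,22,-18)
river: ρ → (-18,50,4)
river: ρ → (4,46,-42)
river: ρ → (-42,38,8)
river: ρ → (8,42,-32)
river: ρ → (-32,22,18)
ρ-cycle length = 10 (tail of 0 descent steps not counted)

10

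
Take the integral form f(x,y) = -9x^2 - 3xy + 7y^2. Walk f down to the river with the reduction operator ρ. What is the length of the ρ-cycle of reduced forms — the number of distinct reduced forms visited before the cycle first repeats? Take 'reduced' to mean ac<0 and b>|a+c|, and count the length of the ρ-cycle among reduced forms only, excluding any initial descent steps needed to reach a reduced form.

D = 261, ⌊√D⌋ = 16
descent: ρ → (7,3,-9)  [lands on river]
river: ρ → (-9,15,1)
river: ρ → (1,15,-9)
river: ρ → (-9,3,7)
river: ρ → (7,11,-5)
river: ρ → (-5,9,9)
river: ρ → (9,9,-5)
river: ρ → (-5,11,7)
ρ-cycle length = 8 (tail of 1 descent step not counted)

8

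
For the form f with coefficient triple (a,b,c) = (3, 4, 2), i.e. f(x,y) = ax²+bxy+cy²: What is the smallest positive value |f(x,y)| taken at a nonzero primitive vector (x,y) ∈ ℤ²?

translate: b→-2 (≡4 mod 6), so (3,4,2)→(3,-2,1)
flip: (3,-2,1)→(1,2,3)
translate: b→0 (≡2 mod 2), so (1,2,3)→(1,0,2)
reduced (well bottom): (1,0,2) with a≤c, −a<b≤a
well minimum = a = 1

1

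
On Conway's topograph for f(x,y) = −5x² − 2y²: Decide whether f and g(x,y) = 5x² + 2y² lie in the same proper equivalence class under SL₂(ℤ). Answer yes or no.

D₁ = -40, D₂ = -40
f is negative-definite; reduce −f:
−f: flip: (5,0,2)→(2,0,5)
−f: reduced (well bottom): (2,0,5) with a≤c, −a<b≤a
flip sign back: reduced form of f is (-2,0,-5)
g: flip: (5,0,2)→(2,0,5)
g: reduced (well bottom): (2,0,5) with a≤c, −a<b≤a
reduced forms (-2, 0, -5) vs (2, 0, 5) ⇒ inequivalent

no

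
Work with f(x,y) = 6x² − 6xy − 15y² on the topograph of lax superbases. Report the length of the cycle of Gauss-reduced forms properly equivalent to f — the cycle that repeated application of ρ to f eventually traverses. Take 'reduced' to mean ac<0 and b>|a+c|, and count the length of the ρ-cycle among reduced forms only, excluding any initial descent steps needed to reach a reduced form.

D = 396, ⌊√D⌋ = 19
descent: ρ → (-15,6,6)
descent: ρ → (6,18,-3)  [lands on river]
river: ρ → (-3,18,6)
ρ-cycle length = 2 (tail of 2 descent steps not counted)

2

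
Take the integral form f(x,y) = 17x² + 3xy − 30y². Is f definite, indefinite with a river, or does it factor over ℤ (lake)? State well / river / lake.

D = b²−4ac = 3² − 4·17·(-30) = 2049
D > 0 non-square ⇒ indefinite ⇒ periodic river

river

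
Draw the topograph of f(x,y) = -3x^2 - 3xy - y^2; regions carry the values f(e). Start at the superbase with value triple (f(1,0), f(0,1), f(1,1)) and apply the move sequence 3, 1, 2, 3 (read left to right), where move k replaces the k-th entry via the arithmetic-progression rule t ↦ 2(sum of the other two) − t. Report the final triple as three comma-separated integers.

start (-3,-1,-7) = (f(1,0),f(0,1),f(1,1))
replace slot 3: 2·((-3)+(-1)) − (-7) = -1 → (-3,-1,-1)
replace slot 1: 2·((-1)+(-1)) − (-3) = -1 → (-1,-1,-1)
replace slot 2: 2·((-1)+(-1)) − (-1) = -3 → (-1,-3,-1)
replace slot 3: 2·((-1)+(-3)) − (-1) = -7 → (-1,-3,-7)

-1,-3,-7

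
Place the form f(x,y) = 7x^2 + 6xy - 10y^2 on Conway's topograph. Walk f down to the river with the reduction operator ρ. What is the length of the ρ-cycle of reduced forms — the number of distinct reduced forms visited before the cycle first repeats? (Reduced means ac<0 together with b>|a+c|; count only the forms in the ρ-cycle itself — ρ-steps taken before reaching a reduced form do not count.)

D = 316, ⌊√D⌋ = 17
river: ρ → (-10,14,3)
river: ρ → (3,16,-5)
river: ρ → (-5,14,6)
river: ρ → (6,10,-9)
river: ρ → (-9,8,7)
river: ρ → (7,6,-10)
ρ-cycle length = 6 (tail of 0 descent steps not counted)

6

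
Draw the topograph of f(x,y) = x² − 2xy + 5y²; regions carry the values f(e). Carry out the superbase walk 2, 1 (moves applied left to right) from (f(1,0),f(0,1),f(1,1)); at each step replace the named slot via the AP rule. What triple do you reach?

start (1,5,4) = (f(1,0),f(0,1),f(1,1))
replace slot 2: 2·(1+4) − 5 = 5 → (1,5,4)
replace slot 1: 2·(5+4) − 1 = 17 → (17,5,4)

17,5,4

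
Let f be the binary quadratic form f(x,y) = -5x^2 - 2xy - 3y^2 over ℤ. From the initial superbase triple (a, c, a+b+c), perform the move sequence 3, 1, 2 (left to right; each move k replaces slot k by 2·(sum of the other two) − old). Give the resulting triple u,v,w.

start (-5,-3,-10) = (f(1,0),f(0,1),f(1,1))
replace slot 3: 2·((-5)+(-3)) − (-10) = -6 → (-5,-3,-6)
replace slot 1: 2·((-3)+(-6)) − (-5) = -13 → (-13,-3,-6)
replace slot 2: 2·((-13)+(-6)) − (-3) = -35 → (-13,-35,-6)

-13,-35,-6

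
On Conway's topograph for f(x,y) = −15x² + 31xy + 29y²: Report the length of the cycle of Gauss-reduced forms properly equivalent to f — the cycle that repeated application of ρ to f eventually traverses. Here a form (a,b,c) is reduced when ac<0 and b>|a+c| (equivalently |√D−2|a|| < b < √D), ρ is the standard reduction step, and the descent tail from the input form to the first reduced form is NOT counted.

D = 2701, ⌊√D⌋ = 51
river: ρ → (29,27,-17)
river: ρ → (-17,41,15)
river: ρ → (15,49,-5)
river: ρ → (-5,51,5)
river: ρ → (5,49,-15)
river: ρ → (-15,41,17)
river: ρ → (17,27,-29)
river: ρ → (-29,31,15)
river: ρ → (15,29,-31)
river: ρ → (-31,33,13)
river: ρ → (13,45,-13)
river: ρ → (-13,33,31)
river: ρ → (31,29,-15)
river: ρ → (-15,31,29)
ρ-cycle length = 14 (tail of 0 descent steps not counted)

14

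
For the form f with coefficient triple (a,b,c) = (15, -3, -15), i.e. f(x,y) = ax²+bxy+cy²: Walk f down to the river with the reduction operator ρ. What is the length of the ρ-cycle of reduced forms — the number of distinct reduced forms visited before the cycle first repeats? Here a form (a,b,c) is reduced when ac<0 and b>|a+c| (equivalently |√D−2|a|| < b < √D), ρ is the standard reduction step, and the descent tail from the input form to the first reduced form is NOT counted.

D = 909, ⌊√D⌋ = 30
descent: ρ → (-15,3,15)  [lands on river]
river: ρ → (15,27,-3)
river: ρ → (-3,27,15)
river: ρ → (15,3,-15)
river: ρ → (-15,27,3)
river: ρ → (3,27,-15)
ρ-cycle length = 6 (tail of 1 descent step not counted)

6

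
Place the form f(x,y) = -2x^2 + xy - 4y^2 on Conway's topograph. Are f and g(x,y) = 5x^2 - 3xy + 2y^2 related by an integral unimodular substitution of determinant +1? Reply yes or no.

D₁ = -31, D₂ = -31
f is negative-definite; reduce −f:
−f: reduced (well bottom): (2,-1,4) with a≤c, −a<b≤a
flip sign back: reduced form of f is (-2,1,-4)
g: flip: (5,-3,2)→(2,3,5)
g: translate: b→-1 (≡3 mod 4), so (2,3,5)→(2,-1,4)
g: reduced (well bottom): (2,-1,4) with a≤c, −a<b≤a
reduced forms (-2, 1, -4) vs (2, -1, 4) ⇒ inequivalent

no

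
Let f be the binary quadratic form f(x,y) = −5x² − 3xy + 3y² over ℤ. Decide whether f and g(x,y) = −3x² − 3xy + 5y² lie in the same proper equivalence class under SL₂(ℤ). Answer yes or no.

D₁ = 69, D₂ = 69
river cycle of f (length 4): (3, 3, -5), (-5, 7, 1), (1, 7, -5), (-5, 3, 3)
river cycle of g (length 4): (5, 3, -3), (-3, 3, 5), (5, 7, -1), (-1, 7, 5)
cycles differ ⇒ inequivalent

no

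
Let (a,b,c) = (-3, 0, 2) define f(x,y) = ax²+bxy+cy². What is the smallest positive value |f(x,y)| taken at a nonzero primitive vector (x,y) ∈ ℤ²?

descent: ρ → (2,4,-1)  [lands on river]
river: ρ → (-1,4,2)
closes: descent 1, river 2
min |a| on river = 1

1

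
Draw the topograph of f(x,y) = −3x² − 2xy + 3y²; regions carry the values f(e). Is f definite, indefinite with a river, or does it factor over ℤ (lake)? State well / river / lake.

D = b²−4ac = (-2)² − 4·(-3)·3 = 40
D > 0 non-square ⇒ indefinite ⇒ periodic river

river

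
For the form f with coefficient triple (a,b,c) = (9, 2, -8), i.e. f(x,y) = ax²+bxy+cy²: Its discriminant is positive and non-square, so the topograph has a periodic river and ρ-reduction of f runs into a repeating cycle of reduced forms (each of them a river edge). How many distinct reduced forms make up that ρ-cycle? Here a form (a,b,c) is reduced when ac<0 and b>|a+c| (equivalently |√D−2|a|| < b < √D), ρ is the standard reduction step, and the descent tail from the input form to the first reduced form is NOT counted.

D = 292, ⌊√D⌋ = 17
river: ρ → (-8,14,3)
river: ρ → (3,16,-3)
river: ρ → (-3,14,8)
river: ρ → (8,2,-9)
river: ρ → (-9,16,1)
river: ρ → (1,16,-9)
river: ρ → (-9,2,8)
river: ρ → (8,14,-3)
river: ρ → (-3,16,3)
river: ρ → (3,14,-8)
river: ρ → (-8,2,9)
river: ρ → (9,16,-1)
river: ρ → (-1,16,9)
river: ρ → (9,2,-8)
ρ-cycle length = 14 (tail of 0 descent steps not counted)

14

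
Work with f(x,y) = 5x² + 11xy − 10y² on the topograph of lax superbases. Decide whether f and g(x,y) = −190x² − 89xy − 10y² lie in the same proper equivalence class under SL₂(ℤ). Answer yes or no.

D₁ = 321, D₂ = 321
river cycle of f (length 6): (-10, 9, 6), (6, 15, -4), (-4, 17, 2), (2, 15, -12), (-12, 9, 5), (5, 11, -10)
river cycle of g (length 6): (-10, 9, 6), (6, 15, -4), (-4, 17, 2), (2, 15, -12), (-12, 9, 5), (5, 11, -10)
cycles coincide ⇒ equivalent

yes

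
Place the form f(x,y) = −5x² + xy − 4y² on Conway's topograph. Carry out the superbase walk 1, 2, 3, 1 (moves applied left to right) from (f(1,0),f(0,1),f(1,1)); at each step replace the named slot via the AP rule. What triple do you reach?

start (-5,-4,-8) = (f(1,0),f(0,1),f(1,1))
replace slot 1: 2·((-4)+(-8)) − (-5) = -19 → (-19,-4,-8)
replace slot 2: 2·((-19)+(-8)) − (-4) = -50 → (-19,-50,-8)
replace slot 3: 2·((-19)+(-50)) − (-8) = -130 → (-19,-50,-130)
replace slot 1: 2·((-50)+(-130)) − (-19) = -341 → (-341,-50,-130)

-341,-50,-130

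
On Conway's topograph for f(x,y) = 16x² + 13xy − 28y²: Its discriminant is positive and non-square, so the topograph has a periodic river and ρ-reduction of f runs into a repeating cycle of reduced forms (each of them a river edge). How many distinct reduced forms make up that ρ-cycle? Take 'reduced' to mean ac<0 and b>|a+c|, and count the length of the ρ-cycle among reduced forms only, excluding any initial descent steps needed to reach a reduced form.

D = 1961, ⌊√D⌋ = 44
river: ρ → (-28,43,1)
river: ρ → (1,43,-28)
river: ρ → (-28,13,16)
river: ρ → (16,19,-25)
river: ρ → (-25,31,10)
river: ρ → (10,29,-28)
river: ρ → (-28,27,11)
river: ρ → (11,39,-10)
river: ρ → (-10,41,7)
river: ρ → (7,43,-4)
river: ρ → (-4,37,37)
river: ρ → (37,37,-4)
river: ρ → (-4,43,7)
river: ρ → (7,41,-10)
river: ρ → (-10,39,11)
river: ρ → (11,27,-28)
river: ρ → (-28,29,10)
river: ρ → (10,31,-25)
river: ρ → (-25,19,16)
river: ρ → (16,13,-28)
ρ-cycle length = 20 (tail of 0 descent steps not counted)

20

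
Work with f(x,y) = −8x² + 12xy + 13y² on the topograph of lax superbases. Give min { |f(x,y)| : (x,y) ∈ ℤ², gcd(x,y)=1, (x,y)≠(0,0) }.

river: ρ → (13,14,-7)
river: ρ → (-7,14,13)
river: ρ → (13,12,-8)
river: ρ → (-8,20,5)
river: ρ → (5,20,-8)
river: ρ → (-8,12,13)
closes: descent 0, river 6
min |a| on river = 5

5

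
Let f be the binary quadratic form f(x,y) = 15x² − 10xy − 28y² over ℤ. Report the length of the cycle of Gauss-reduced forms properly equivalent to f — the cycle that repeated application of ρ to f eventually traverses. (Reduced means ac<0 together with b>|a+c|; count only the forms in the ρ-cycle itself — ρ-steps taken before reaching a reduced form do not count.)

D = 1780, ⌊√D⌋ = 42
descent: ρ → (-28,10,15)
descent: ρ → (15,20,-23)  [lands on river]
river: ρ → (-23,26,12)
river: ρ → (12,22,-27)
river: ρ → (-27,32,7)
river: ρ → (7,38,-12)
river: ρ → (-12,34,13)
river: ρ → (13,18,-28)
river: ρ → (-28,38,3)
river: ρ → (3,40,-15)
river: ρ → (-15,20,23)
river: ρ → (23,26,-12)
river: ρ → (-12,22,27)
river: ρ → (27,32,-7)
river: ρ → (-7,38,12)
river: ρ → (12,34,-13)
river: ρ → (-13,18,28)
river: ρ → (28,38,-3)
river: ρ → (-3,40,15)
ρ-cycle length = 18 (tail of 2 descent steps not counted)

18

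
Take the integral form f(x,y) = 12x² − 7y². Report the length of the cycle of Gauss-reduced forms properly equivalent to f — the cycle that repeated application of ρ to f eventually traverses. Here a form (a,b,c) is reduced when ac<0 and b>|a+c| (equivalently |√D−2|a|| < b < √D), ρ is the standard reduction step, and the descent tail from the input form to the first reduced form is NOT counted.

D = 336, ⌊√D⌋ = 18
descent: ρ → (-7,14,5)  [lands on river]
river: ρ → (5,16,-4)
river: ρ → (-4,16,5)
river: ρ → (5,14,-7)
ρ-cycle length = 4 (tail of 1 descent step not counted)

4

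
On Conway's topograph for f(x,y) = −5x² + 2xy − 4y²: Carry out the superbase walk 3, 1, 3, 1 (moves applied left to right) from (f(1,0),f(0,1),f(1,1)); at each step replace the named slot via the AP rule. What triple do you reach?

start (-5,-4,-7) = (f(1,0),f(0,1),f(1,1))
replace slot 3: 2·((-5)+(-4)) − (-7) = -11 → (-5,-4,-11)
replace slot 1: 2·((-4)+(-11)) − (-5) = -25 → (-25,-4,-11)
replace slot 3: 2·((-25)+(-4)) − (-11) = -47 → (-25,-4,-47)
replace slot 1: 2·((-4)+(-47)) − (-25) = -77 → (-77,-4,-47)

-77,-4,-47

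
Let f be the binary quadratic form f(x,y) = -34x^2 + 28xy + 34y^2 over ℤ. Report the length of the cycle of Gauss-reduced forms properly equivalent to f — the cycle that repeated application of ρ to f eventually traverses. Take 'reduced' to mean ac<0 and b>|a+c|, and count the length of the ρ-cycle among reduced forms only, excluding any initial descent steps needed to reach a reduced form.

D = 5408, ⌊√D⌋ = 73
river: ρ → (34,40,-28)
river: ρ → (-28,72,2)
river: ρ → (2,72,-28)
river: ρ → (-28,40,34)
river: ρ → (34,28,-34)
river: ρ → (-34,40,28)
river: ρ → (28,72,-2)
river: ρ → (-2,72,28)
river: ρ → (28,40,-34)
river: ρ → (-34,28,34)
ρ-cycle length = 10 (tail of 0 descent steps not counted)

10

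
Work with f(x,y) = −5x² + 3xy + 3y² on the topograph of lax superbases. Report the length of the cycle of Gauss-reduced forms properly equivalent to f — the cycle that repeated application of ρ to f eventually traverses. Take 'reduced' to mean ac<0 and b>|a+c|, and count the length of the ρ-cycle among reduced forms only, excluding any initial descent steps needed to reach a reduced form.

D = 69, ⌊√D⌋ = 8
river: ρ → (3,3,-5)
river: ρ → (-5,7,1)
river: ρ → (1,7,-5)
river: ρ → (-5,3,3)
ρ-cycle length = 4 (tail of 0 descent steps not counted)

4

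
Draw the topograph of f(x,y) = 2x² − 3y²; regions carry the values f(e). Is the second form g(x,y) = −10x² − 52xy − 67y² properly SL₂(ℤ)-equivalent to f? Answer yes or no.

D₁ = 24, D₂ = 24
river cycle of f (length 2): (2, 4, -1), (-1, 4, 2)
river cycle of g (length 2): (-1, 4, 2), (2, 4, -1)
cycles coincide ⇒ equivalent

yes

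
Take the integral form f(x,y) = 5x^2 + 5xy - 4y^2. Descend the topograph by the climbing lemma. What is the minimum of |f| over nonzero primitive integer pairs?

river: ρ → (-4,3,6)
river: ρ → (6,9,-1)
river: ρ → (-1,9,6)
river: ρ → (6,3,-4)
river: ρ → (-4,5,5)
river: ρ → (5,5,-4)
closes: descent 0, river 6
min |a| on river = 1

1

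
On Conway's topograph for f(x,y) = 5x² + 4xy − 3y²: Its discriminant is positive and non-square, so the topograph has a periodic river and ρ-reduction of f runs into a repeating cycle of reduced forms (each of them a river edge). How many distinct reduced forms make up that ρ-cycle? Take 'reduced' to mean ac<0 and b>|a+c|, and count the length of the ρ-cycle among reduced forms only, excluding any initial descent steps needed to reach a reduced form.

D = 76, ⌊√D⌋ = 8
river: ρ → (-3,8,1)
river: ρ → (1,8,-3)
river: ρ → (-3,4,5)
river: ρ → (5,6,-2)
river: ρ → (-2,6,5)
river: ρ → (5,4,-3)
ρ-cycle length = 6 (tail of 0 descent steps not counted)

6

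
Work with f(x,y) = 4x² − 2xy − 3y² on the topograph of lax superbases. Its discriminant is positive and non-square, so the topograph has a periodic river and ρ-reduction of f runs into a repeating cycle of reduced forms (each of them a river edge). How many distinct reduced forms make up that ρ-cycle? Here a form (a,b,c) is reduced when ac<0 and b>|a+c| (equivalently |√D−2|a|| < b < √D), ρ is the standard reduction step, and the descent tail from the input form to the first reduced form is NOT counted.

D = 52, ⌊√D⌋ = 7
descent: ρ → (-3,2,4)  [lands on river]
river: ρ → (4,6,-1)
river: ρ → (-1,6,4)
river: ρ → (4,2,-3)
river: ρ → (-3,4,3)
river: ρ → (3,2,-4)
river: ρ → (-4,6,1)
river: ρ → (1,6,-4)
river: ρ → (-4,2,3)
river: ρ → (3,4,-3)
ρ-cycle length = 10 (tail of 1 descent step not counted)

10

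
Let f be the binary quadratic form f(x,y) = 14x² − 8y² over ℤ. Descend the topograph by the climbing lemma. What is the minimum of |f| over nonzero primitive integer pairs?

descent: ρ → (-8,16,6)  [lands on river]
river: ρ → (6,20,-2)
river: ρ → (-2,20,6)
river: ρ → (6,16,-8)
closes: descent 1, river 4
min |a| on river = 2

2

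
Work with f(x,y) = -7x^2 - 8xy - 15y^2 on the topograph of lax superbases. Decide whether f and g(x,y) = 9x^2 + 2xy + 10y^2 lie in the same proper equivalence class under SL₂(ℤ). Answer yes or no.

D₁ = -356, D₂ = -356
f is negative-definite; reduce −f:
−f: translate: b→-6 (≡8 mod 14), so (7,8,15)→(7,-6,14)
−f: reduced (well bottom): (7,-6,14) with a≤c, −a<b≤a
flip sign back: reduced form of f is (-7,6,-14)
g: reduced (well bottom): (9,2,10) with a≤c, −a<b≤a
reduced forms (-7, 6, -14) vs (9, 2, 10) ⇒ inequivalent

no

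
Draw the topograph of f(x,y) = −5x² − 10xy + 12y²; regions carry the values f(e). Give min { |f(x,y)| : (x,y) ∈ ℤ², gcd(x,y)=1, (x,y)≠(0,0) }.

descent: ρ → (12,10,-5)  [lands on river]
river: ρ → (-5,10,12)
river: ρ → (12,14,-3)
river: ρ → (-3,16,7)
river: ρ → (7,12,-7)
river: ρ → (-7,16,3)
river: ρ → (3,14,-12)
river: ρ → (-12,10,5)
river: ρ → (5,10,-12)
river: ρ → (-12,14,3)
river: ρ → (3,16,-7)
river: ρ → (-7,12,7)
river: ρ → (7,16,-3)
river: ρ → (-3,14,12)
closes: descent 1, river 14
min |a| on river = 3

3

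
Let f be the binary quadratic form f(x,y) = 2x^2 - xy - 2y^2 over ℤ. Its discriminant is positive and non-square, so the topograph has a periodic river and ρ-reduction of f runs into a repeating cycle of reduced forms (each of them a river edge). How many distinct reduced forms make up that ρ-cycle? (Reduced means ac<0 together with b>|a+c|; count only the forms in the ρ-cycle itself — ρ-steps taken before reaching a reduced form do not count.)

D = 17, ⌊√D⌋ = 4
descent: ρ → (-2,1,2)  [lands on river]
river: ρ → (2,3,-1)
river: ρ → (-1,3,2)
river: ρ → (2,1,-2)
river: ρ → (-2,3,1)
river: ρ → (1,3,-2)
ρ-cycle length = 6 (tail of 1 descent step not counted)

6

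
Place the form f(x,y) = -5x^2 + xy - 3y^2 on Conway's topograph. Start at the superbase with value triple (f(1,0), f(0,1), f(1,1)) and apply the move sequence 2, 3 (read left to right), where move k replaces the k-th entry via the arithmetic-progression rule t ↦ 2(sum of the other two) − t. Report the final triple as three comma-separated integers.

start (-5,-3,-7) = (f(1,0),f(0,1),f(1,1))
replace slot 2: 2·((-5)+(-7)) − (-3) = -21 → (-5,-21,-7)
replace slot 3: 2·((-5)+(-21)) − (-7) = -45 → (-5,-21,-45)

-5,-21,-45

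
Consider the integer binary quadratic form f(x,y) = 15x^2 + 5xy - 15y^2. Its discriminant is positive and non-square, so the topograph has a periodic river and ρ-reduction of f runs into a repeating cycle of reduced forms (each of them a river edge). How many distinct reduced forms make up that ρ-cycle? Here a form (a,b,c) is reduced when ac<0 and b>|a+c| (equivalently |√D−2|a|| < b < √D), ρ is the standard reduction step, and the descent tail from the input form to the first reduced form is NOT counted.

D = 925, ⌊√D⌋ = 30
river: ρ → (-15,25,5)
river: ρ → (5,25,-15)
river: ρ → (-15,5,15)
river: ρ → (15,25,-5)
river: ρ → (-5,25,15)
river: ρ → (15,5,-15)
ρ-cycle length = 6 (tail of 0 descent steps not counted)

6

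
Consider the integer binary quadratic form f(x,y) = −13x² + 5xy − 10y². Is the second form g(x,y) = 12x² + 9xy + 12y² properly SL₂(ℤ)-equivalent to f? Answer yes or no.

D₁ = -495, D₂ = -495
f is negative-definite; reduce −f:
−f: flip: (13,-5,10)→(10,5,13)
−f: reduced (well bottom): (10,5,13) with a≤c, −a<b≤a
flip sign back: reduced form of f is (-10,-5,-13)
g: reduced (well bottom): (12,9,12) with a≤c, −a<b≤a
reduced forms (-10, -5, -13) vs (12, 9, 12) ⇒ inequivalent

no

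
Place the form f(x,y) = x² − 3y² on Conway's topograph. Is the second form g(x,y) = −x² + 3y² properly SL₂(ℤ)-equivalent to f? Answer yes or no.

D₁ = 12, D₂ = 12
river cycle of f (length 2): (1, 2, -2), (-2, 2, 1)
river cycle of g (length 2): (-1, 2, 2), (2, 2, -1)
cycles differ ⇒ inequivalent

no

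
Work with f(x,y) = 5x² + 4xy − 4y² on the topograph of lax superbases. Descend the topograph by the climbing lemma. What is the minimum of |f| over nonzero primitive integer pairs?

river: ρ → (-4,4,5)
river: ρ → (5,6,-3)
river: ρ → (-3,6,5)
river: ρ → (5,4,-4)
closes: descent 0, river 4
min |a| on river = 3

3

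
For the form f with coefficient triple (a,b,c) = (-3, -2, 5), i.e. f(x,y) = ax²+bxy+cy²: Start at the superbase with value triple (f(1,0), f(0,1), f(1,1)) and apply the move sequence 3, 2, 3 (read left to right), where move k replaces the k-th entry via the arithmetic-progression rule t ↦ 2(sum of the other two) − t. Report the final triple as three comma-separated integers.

start (-3,5,0) = (f(1,0),f(0,1),f(1,1))
replace slot 3: 2·((-3)+5) − 0 = 4 → (-3,5,4)
replace slot 2: 2·((-3)+4) − 5 = -3 → (-3,-3,4)
replace slot 3: 2·((-3)+(-3)) − 4 = -16 → (-3,-3,-16)

-3,-3,-16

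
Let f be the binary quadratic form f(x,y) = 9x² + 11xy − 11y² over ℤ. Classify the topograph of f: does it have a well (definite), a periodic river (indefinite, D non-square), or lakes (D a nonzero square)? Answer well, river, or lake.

D = b²−4ac = 11² − 4·9·(-11) = 517
D > 0 non-square ⇒ indefinite ⇒ periodic river

river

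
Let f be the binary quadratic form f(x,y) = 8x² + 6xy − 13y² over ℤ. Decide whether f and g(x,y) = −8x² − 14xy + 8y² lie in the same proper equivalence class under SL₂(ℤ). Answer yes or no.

D₁ = 452, D₂ = 452
river cycle of f (length 18): (-13, 20, 1), (1, 20, -13), (-13, 6, 8), (8, 10, -11), (-11, 12, 7), (7, 16, -7), (-7, 12, 11), (11, 10, -8), (-8, 6, 13), (13, 20, -1), … (8 more)
river cycle of g (length 14): (8, 14, -8), (-8, 18, 4), (4, 14, -16), (-16, 18, 2), (2, 18, -16), (-16, 14, 4), (4, 18, -8), (-8, 14, 8), (8, 18, -4), (-4, 14, 16), … (4 more)
cycles differ ⇒ inequivalent

no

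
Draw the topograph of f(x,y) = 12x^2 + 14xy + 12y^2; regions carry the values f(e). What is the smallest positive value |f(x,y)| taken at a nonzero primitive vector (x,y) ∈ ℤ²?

translate: b→-10 (≡14 mod 24), so (12,14,12)→(12,-10,10)
flip: (12,-10,10)→(10,10,12)
reduced (well bottom): (10,10,12) with a≤c, −a<b≤a
well minimum = a = 10

10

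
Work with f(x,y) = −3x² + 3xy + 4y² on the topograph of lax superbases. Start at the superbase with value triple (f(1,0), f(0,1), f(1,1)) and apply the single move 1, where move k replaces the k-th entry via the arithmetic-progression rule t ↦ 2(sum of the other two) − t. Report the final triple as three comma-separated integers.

start (-3,4,4) = (f(1,0),f(0,1),f(1,1))
replace slot 1: 2·(4+4) − (-3) = 19 → (19,4,4)

19,4,4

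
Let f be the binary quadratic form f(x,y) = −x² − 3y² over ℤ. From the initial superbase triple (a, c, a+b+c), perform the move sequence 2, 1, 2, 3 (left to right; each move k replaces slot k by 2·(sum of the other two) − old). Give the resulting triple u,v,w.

start (-1,-3,-4) = (f(1,0),f(0,1),f(1,1))
replace slot 2: 2·((-1)+(-4)) − (-3) = -7 → (-1,-7,-4)
replace slot 1: 2·((-7)+(-4)) − (-1) = -21 → (-21,-7,-4)
replace slot 2: 2·((-21)+(-4)) − (-7) = -43 → (-21,-43,-4)
replace slot 3: 2·((-21)+(-43)) − (-4) = -124 → (-21,-43,-124)

-21,-43,-124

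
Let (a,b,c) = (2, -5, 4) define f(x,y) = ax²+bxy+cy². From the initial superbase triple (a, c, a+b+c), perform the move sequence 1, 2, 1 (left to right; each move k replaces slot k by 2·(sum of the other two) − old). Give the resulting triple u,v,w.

start (2,4,1) = (f(1,0),f(0,1),f(1,1))
replace slot 1: 2·(4+1) − 2 = 8 → (8,4,1)
replace slot 2: 2·(8+1) − 4 = 14 → (8,14,1)
replace slot 1: 2·(14+1) − 8 = 22 → (22,14,1)

22,14,1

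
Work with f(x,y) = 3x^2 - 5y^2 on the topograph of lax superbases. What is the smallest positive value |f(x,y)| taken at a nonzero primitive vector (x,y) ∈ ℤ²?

descent: ρ → (-5,0,3)
descent: ρ → (3,6,-2)  [lands on river]
river: ρ → (-2,6,3)
closes: descent 2, river 2
min |a| on river = 2

2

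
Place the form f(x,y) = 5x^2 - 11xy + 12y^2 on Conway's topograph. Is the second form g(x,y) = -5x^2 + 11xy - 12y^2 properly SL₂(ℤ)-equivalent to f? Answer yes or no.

D₁ = -119, D₂ = -119
f: translate: b→-1 (≡-11 mod 10), so (5,-11,12)→(5,-1,6)
f: reduced (well bottom): (5,-1,6) with a≤c, −a<b≤a
g is negative-definite; reduce −g:
−g: translate: b→-1 (≡-11 mod 10), so (5,-11,12)→(5,-1,6)
−g: reduced (well bottom): (5,-1,6) with a≤c, −a<b≤a
flip sign back: reduced form of g is (-5,1,-6)
reduced forms (5, -1, 6) vs (-5, 1, -6) ⇒ inequivalent

no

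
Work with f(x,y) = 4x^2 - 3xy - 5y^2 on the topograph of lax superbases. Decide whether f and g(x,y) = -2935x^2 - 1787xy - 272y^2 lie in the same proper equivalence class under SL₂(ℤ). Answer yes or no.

D₁ = 89, D₂ = 89
river cycle of f (length 14): (-5, 3, 4), (4, 5, -4), (-4, 3, 5), (5, 7, -2), (-2, 9, 1), (1, 9, -2), (-2, 7, 5), (5, 3, -4), (-4, 5, 4), (4, 3, -5), … (4 more)
river cycle of g (length 14): (-4, 3, 5), (5, 7, -2), (-2, 9, 1), (1, 9, -2), (-2, 7, 5), (5, 3, -4), (-4, 5, 4), (4, 3, -5), (-5, 7, 2), (2, 9, -1), … (4 more)
cycles coincide ⇒ equivalent

yes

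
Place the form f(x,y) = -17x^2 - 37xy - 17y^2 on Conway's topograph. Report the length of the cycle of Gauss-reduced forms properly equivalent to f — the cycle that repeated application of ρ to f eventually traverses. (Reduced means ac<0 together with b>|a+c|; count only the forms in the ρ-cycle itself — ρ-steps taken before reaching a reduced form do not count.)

D = 213, ⌊√D⌋ = 14
descent: ρ → (-17,3,3)
descent: ρ → (3,9,-11)  [lands on river]
river: ρ → (-11,13,1)
river: ρ → (1,13,-11)
river: ρ → (-11,9,3)
ρ-cycle length = 4 (tail of 2 descent steps not counted)

4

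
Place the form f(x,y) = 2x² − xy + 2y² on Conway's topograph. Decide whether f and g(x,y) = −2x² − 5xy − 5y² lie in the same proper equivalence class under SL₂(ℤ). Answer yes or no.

D₁ = -15, D₂ = -15
f: flip: (2,-1,2)→(2,1,2)
f: reduced (well bottom): (2,1,2) with a≤c, −a<b≤a
g is negative-definite; reduce −g:
−g: translate: b→1 (≡5 mod 4), so (2,5,5)→(2,1,2)
−g: reduced (well bottom): (2,1,2) with a≤c, −a<b≤a
flip sign back: reduced form of g is (-2,-1,-2)
reduced forms (2, 1, 2) vs (-2, -1, -2) ⇒ inequivalent

no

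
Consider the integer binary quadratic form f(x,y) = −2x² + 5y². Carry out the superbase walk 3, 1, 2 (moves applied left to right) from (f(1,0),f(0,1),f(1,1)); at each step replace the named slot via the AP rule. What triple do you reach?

start (-2,5,3) = (f(1,0),f(0,1),f(1,1))
replace slot 3: 2·((-2)+5) − 3 = 3 → (-2,5,3)
replace slot 1: 2·(5+3) − (-2) = 18 → (18,5,3)
replace slot 2: 2·(18+3) − 5 = 37 → (18,37,3)

18,37,3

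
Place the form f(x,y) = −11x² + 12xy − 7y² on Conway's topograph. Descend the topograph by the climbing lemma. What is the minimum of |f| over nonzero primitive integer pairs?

translate: b→10 (≡-12 mod 22), so (11,-12,7)→(11,10,6)
flip: (11,10,6)→(6,-10,11)
translate: b→2 (≡-10 mod 12), so (6,-10,11)→(6,2,7)
reduced (well bottom): (6,2,7) with a≤c, −a<b≤a
well minimum |f| = |-6| = 6 (negative-definite)

6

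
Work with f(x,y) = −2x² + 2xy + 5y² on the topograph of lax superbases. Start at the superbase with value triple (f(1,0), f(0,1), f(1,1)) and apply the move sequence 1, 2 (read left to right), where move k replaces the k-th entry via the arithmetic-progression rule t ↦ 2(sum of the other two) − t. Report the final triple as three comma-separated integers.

start (-2,5,5) = (f(1,0),f(0,1),f(1,1))
replace slot 1: 2·(5+5) − (-2) = 22 → (22,5,5)
replace slot 2: 2·(22+5) − 5 = 49 → (22,49,5)

22,49,5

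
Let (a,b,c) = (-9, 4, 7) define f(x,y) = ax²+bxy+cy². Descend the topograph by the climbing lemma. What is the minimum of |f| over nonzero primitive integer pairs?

river: ρ → (7,10,-6)
river: ρ → (-6,14,3)
river: ρ → (3,16,-1)
river: ρ → (-1,16,3)
river: ρ → (3,14,-6)
river: ρ → (-6,10,7)
river: ρ → (7,4,-9)
river: ρ → (-9,14,2)
river: ρ → (2,14,-9)
river: ρ → (-9,4,7)
closes: descent 0, river 10
min |a| on river = 1

1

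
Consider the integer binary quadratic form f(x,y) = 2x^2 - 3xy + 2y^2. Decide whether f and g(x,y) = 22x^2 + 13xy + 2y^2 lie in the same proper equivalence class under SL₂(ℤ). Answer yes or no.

D₁ = -7, D₂ = -7
f: translate: b→1 (≡-3 mod 4), so (2,-3,2)→(2,1,1)
f: flip: (2,1,1)→(1,-1,2)
f: translate: b→1 (≡-1 mod 2), so (1,-1,2)→(1,1,2)
f: reduced (well bottom): (1,1,2) with a≤c, −a<b≤a
g: flip: (22,13,2)→(2,-13,22)
g: translate: b→-1 (≡-13 mod 4), so (2,-13,22)→(2,-1,1)
g: flip: (2,-1,1)→(1,1,2)
g: reduced (well bottom): (1,1,2) with a≤c, −a<b≤a
reduced forms (1, 1, 2) vs (1, 1, 2) ⇒ equivalent

yes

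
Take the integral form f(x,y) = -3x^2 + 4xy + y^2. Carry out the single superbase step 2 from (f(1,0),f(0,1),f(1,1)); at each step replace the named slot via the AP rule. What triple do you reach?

start (-3,1,2) = (f(1,0),f(0,1),f(1,1))
replace slot 2: 2·((-3)+2) − 1 = -3 → (-3,-3,2)

-3,-3,2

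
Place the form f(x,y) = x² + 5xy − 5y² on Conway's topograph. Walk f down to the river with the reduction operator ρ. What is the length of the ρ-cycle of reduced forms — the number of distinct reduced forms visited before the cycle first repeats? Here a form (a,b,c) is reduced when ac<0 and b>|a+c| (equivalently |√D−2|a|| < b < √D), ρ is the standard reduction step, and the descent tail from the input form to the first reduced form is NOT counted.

D = 45, ⌊√D⌋ = 6
river: ρ → (-5,5,1)
river: ρ → (1,5,-5)
ρ-cycle length = 2 (tail of 0 descent steps not counted)

2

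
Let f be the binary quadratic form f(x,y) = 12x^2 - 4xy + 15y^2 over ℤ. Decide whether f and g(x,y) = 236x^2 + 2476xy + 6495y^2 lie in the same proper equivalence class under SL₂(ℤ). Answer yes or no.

D₁ = -704, D₂ = -704
f: reduced (well bottom): (12,-4,15) with a≤c, −a<b≤a
g: translate: b→116 (≡2476 mod 472), so (236,2476,6495)→(236,116,15)
g: flip: (236,116,15)→(15,-116,236)
g: translate: b→4 (≡-116 mod 30), so (15,-116,236)→(15,4,12)
g: flip: (15,4,12)→(12,-4,15)
g: reduced (well bottom): (12,-4,15) with a≤c, −a<b≤a
reduced forms (12, -4, 15) vs (12, -4, 15) ⇒ equivalent

yes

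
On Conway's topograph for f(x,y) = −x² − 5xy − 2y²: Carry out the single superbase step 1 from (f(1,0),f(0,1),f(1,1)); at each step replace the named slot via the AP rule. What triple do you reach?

start (-1,-2,-8) = (f(1,0),f(0,1),f(1,1))
replace slot 1: 2·((-2)+(-8)) − (-1) = -19 → (-19,-2,-8)

-19,-2,-8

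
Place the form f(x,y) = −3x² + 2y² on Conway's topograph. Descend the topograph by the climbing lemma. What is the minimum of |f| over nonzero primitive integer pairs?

descent: ρ → (2,4,-1)  [lands on river]
river: ρ → (-1,4,2)
closes: descent 1, river 2
min |a| on river = 1

1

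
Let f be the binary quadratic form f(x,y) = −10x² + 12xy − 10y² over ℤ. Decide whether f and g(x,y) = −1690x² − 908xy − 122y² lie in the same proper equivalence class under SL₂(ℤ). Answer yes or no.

D₁ = -256, D₂ = -256
f is negative-definite; reduce −f:
−f: translate: b→8 (≡-12 mod 20), so (10,-12,10)→(10,8,8)
−f: flip: (10,8,8)→(8,-8,10)
−f: translate: b→8 (≡-8 mod 16), so (8,-8,10)→(8,8,10)
−f: reduced (well bottom): (8,8,10) with a≤c, −a<b≤a
flip sign back: reduced form of f is (-8,-8,-10)
g is negative-definite; reduce −g:
−g: flip: (1690,908,122)→(122,-908,1690)
−g: translate: b→68 (≡-908 mod 244), so (122,-908,1690)→(122,68,10)
−g: flip: (122,68,10)→(10,-68,122)
−g: translate: b→-8 (≡-68 mod 20), so (10,-68,122)→(10,-8,8)
−g: flip: (10,-8,8)→(8,8,10)
−g: reduced (well bottom): (8,8,10) with a≤c, −a<b≤a
flip sign back: reduced form of g is (-8,-8,-10)
reduced forms (-8, -8, -10) vs (-8, -8, -10) ⇒ equivalent

yes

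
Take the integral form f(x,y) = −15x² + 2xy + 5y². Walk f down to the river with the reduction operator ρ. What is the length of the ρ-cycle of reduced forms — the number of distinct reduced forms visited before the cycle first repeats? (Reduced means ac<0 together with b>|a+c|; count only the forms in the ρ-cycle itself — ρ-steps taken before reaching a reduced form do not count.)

D = 304, ⌊√D⌋ = 17
descent: ρ → (5,8,-12)  [lands on river]
river: ρ → (-12,16,1)
river: ρ → (1,16,-12)
river: ρ → (-12,8,5)
river: ρ → (5,12,-8)
river: ρ → (-8,4,9)
river: ρ → (9,14,-3)
river: ρ → (-3,16,4)
river: ρ → (4,16,-3)
river: ρ → (-3,14,9)
river: ρ → (9,4,-8)
river: ρ → (-8,12,5)
ρ-cycle length = 12 (tail of 1 descent step not counted)

12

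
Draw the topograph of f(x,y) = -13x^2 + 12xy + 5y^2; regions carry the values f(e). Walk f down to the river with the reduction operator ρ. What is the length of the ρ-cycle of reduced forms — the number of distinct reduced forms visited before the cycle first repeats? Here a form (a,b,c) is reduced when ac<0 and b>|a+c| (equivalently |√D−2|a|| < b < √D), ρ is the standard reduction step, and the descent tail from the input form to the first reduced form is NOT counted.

D = 404, ⌊√D⌋ = 20
river: ρ → (5,18,-4)
river: ρ → (-4,14,13)
river: ρ → (13,12,-5)
river: ρ → (-5,18,4)
river: ρ → (4,14,-13)
river: ρ → (-13,12,5)
ρ-cycle length = 6 (tail of 0 descent steps not counted)

6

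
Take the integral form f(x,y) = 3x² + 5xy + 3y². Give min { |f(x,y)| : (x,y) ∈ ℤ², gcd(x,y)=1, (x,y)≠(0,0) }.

translate: b→-1 (≡5 mod 6), so (3,5,3)→(3,-1,1)
flip: (3,-1,1)→(1,1,3)
reduced (well bottom): (1,1,3) with a≤c, −a<b≤a
well minimum = a = 1

1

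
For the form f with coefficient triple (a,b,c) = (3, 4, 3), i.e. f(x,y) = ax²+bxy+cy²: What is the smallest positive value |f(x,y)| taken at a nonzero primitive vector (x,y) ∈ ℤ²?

translate: b→-2 (≡4 mod 6), so (3,4,3)→(3,-2,2)
flip: (3,-2,2)→(2,2,3)
reduced (well bottom): (2,2,3) with a≤c, −a<b≤a
well minimum = a = 2

2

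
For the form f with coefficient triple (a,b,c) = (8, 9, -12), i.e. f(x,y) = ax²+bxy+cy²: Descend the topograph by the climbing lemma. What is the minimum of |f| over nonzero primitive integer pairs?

river: ρ → (-12,15,5)
river: ρ → (5,15,-12)
river: ρ → (-12,9,8)
river: ρ → (8,7,-13)
river: ρ → (-13,19,2)
river: ρ → (2,21,-3)
river: ρ → (-3,21,2)
river: ρ → (2,19,-13)
river: ρ → (-13,7,8)
river: ρ → (8,9,-12)
closes: descent 0, river 10
min |a| on river = 2

2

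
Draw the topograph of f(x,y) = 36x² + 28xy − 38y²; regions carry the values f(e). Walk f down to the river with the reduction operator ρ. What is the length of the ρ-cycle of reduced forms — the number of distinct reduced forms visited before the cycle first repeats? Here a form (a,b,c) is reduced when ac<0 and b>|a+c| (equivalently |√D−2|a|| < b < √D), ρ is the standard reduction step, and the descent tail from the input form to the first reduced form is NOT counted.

D = 6256, ⌊√D⌋ = 79
river: ρ → (-38,48,26)
river: ρ → (26,56,-30)
river: ρ → (-30,64,18)
river: ρ → (18,44,-60)
river: ρ → (-60,76,2)
river: ρ → (2,76,-60)
river: ρ → (-60,44,18)
river: ρ → (18,64,-30)
river: ρ → (-30,56,26)
river: ρ → (26,48,-38)
river: ρ → (-38,28,36)
river: ρ → (36,44,-30)
river: ρ → (-30,76,4)
river: ρ → (4,76,-30)
river: ρ → (-30,44,36)
river: ρ → (36,28,-38)
ρ-cycle length = 16 (tail of 0 descent steps not counted)

16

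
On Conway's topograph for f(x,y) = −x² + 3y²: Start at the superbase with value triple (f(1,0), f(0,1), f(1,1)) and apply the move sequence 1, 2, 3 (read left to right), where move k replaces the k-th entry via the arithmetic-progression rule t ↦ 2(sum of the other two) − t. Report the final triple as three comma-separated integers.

start (-1,3,2) = (f(1,0),f(0,1),f(1,1))
replace slot 1: 2·(3+2) − (-1) = 11 → (11,3,2)
replace slot 2: 2·(11+2) − 3 = 23 → (11,23,2)
replace slot 3: 2·(11+23) − 2 = 66 → (11,23,66)

11,23,66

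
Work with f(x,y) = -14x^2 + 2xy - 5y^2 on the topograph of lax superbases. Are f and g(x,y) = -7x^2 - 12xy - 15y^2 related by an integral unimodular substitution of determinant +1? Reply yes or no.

D₁ = -276, D₂ = -276
f is negative-definite; reduce −f:
−f: flip: (14,-2,5)→(5,2,14)
−f: reduced (well bottom): (5,2,14) with a≤c, −a<b≤a
flip sign back: reduced form of f is (-5,-2,-14)
g is negative-definite; reduce −g:
−g: translate: b→-2 (≡12 mod 14), so (7,12,15)→(7,-2,10)
−g: reduced (well bottom): (7,-2,10) with a≤c, −a<b≤a
flip sign back: reduced form of g is (-7,2,-10)
reduced forms (-5, -2, -14) vs (-7, 2, -10) ⇒ inequivalent

no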